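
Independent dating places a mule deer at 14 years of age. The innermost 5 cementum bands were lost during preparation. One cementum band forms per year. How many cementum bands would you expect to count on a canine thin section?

9 cementum bands

One cementum band per year gives 14 cementum bands over 14 years.
Less the 5 uncaptured cementum bands: 14 − 5 = 9.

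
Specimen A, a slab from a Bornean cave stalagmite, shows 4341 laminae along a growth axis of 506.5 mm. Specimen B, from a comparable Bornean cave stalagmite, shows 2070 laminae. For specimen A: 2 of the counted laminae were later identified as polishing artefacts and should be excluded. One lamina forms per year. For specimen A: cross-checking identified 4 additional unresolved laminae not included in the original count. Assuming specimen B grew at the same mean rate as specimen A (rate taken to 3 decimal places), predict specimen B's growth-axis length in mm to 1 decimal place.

Specimen A: correcting the raw count gives 4341 − 2 + 4 = 4343 true laminae.
A: Mean rate = 506.5 mm / 4343 years ≈ 0.117 mm per year.
B's length ≈ 0.117 × 2070 = 242.2 mm.

242.2 mm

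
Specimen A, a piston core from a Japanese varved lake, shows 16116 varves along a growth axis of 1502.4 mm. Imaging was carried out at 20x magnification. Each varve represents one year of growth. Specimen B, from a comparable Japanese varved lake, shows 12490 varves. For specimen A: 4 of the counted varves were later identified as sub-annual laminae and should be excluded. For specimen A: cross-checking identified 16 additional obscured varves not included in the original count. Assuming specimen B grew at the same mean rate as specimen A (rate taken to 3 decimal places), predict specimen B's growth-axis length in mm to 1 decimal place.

1161.6 mm

Specimen A: adjusted count: 16116 − 4 + 16 = 16128 varves.
A: Extension rate ≈ 1502.4 / 16128 = 0.093 mm per year.
B's length ≈ 0.093 × 12490 = 1161.6 mm.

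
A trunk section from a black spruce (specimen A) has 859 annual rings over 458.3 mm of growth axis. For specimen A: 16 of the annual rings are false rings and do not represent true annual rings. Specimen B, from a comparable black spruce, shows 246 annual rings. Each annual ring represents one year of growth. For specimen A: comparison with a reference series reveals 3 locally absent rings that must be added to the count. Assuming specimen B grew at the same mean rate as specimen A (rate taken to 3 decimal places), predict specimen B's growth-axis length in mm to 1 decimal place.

Specimen A: after corrections the count is 859 − 16 + 3 = 846 annual rings.
A: 458.3 mm over 846 years gives 458.3 / 846 ≈ 0.542 mm/year.
For B, 0.542 mm/year × 246 years = 133.3 mm.

133.3 mm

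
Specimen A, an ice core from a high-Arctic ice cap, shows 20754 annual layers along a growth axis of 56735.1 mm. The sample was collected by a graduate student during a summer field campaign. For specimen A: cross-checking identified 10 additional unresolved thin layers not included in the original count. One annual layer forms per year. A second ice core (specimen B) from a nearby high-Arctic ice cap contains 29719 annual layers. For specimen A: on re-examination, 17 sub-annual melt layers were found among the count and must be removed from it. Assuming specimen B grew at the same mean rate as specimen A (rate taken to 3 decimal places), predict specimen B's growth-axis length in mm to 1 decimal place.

81281.5 mm

Specimen A: true annual layer count = 20754 − 17 + 10 = 20747.
A: Extension rate ≈ 56735.1 / 20747 = 2.735 mm/yr.
Length of B = 2.735 × 29719 = 81281.5 mm.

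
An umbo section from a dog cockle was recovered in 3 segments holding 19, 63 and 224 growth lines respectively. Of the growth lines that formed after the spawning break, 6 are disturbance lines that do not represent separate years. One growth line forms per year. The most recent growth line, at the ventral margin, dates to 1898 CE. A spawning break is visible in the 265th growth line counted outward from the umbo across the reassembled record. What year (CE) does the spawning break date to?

1863 CE

Total growth lines = 19 + 63 + 224 = 306.
Between growth line 265 and the ventral margin there are 306 − 265 = 41 growth lines.
41 − 6 false = 35 true growth lines after the spawning break.
Counting back 35 years from 1898 CE places the spawning break in 1898 − 35 = 1863 CE.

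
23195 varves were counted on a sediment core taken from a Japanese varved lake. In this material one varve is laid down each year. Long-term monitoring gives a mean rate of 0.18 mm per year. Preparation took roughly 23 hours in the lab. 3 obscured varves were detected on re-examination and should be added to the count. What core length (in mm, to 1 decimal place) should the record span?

After corrections the count is 23195 + 3 = 23198 varves.
Predicted length = 0.18 mm/year × 23198 years = 4175.6 mm.

4175.6 mm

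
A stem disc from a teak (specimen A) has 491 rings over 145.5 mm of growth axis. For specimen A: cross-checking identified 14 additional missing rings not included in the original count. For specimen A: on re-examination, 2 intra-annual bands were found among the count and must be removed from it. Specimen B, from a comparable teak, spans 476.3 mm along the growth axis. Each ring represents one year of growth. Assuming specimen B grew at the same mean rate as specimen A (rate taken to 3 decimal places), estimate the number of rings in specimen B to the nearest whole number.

Specimen A: correcting the raw count gives 491 − 2 + 14 = 503 true rings.
A: Extension rate ≈ 145.5 / 503 = 0.289 mm/year.
For B, 476.3 / 0.289 = 1648.10 years ≈ 1648 rings.

1648 rings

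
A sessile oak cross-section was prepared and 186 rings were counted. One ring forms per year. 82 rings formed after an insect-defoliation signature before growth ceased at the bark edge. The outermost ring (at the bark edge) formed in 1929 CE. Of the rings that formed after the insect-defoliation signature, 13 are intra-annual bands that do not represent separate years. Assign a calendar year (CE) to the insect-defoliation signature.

1860 CE

There are 82 rings younger than the insect-defoliation signature.
82 − 13 false = 69 true rings after the insect-defoliation signature.
1929 − 69 = 1860 CE.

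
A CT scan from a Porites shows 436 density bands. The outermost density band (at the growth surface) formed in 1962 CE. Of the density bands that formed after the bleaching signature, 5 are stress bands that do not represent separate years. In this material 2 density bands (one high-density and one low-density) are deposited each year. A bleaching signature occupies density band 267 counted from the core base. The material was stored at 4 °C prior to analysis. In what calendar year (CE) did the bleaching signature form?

1880 CE

436 − 267 = 169 density bands lie beyond the bleaching signature toward the growth surface.
Excluding 5 false density bands: 169 − 5 = 164.
Dividing by 2 density bands per year: 164 / 2 = 82 years.
Counting back 82 years from 1962 CE places the bleaching signature in 1962 − 82 = 1880 CE.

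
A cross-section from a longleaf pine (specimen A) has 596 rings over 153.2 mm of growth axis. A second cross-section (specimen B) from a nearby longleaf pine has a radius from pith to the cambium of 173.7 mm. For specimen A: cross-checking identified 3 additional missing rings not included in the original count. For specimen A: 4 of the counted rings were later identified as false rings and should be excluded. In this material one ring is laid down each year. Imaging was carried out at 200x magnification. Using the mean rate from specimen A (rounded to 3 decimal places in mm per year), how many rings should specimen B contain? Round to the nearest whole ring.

Specimen A: correcting the raw count gives 596 − 4 + 3 = 595 true rings.
A: Mean rate = 153.2 mm / 595 years ≈ 0.257 mm per year.
For B, 173.7 / 0.257 = 675.88 years ≈ 676 rings.

676 rings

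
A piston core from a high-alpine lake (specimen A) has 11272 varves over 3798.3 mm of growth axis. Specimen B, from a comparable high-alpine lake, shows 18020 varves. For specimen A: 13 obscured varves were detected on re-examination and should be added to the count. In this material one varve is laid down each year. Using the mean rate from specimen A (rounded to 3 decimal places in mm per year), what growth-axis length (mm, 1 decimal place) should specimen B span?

6072.7 mm

Specimen A: correcting the raw count gives 11272 + 13 = 11285 true varves.
A: 3798.3 mm over 11285 years gives 3798.3 / 11285 ≈ 0.337 mm per year.
B's length ≈ 0.337 × 18020 = 6072.7 mm.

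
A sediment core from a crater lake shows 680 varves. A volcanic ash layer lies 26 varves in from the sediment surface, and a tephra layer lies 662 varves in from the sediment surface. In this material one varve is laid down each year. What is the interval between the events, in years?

Separation: 662 − 26 = 636 varves.
One varve per year makes the interval 636 years.

636 years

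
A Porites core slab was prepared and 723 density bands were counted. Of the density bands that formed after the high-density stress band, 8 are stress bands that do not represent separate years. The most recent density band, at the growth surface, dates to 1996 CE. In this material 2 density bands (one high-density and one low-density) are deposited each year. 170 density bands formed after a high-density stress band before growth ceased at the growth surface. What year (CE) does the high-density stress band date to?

1915 CE

There are 170 density bands younger than the high-density stress band.
Excluding 8 false density bands: 170 − 8 = 162.
With 2 density bands per year, 162 / 2 = 81 years.
Counting back 81 years from 1996 CE places the high-density stress band in 1996 − 81 = 1915 CE.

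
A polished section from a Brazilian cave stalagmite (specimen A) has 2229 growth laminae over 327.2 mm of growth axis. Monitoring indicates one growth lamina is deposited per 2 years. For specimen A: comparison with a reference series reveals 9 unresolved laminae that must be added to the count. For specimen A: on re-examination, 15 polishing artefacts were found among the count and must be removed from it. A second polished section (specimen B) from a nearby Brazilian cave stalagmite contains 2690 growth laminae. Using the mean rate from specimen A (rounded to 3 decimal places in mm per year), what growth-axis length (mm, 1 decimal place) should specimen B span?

Specimen A: true growth lamina count = 2229 − 15 + 9 = 2223.
Specimen A: 2223 growth laminae at 2 years each span 2223 × 2 = 4446 years.
A: Mean rate = 327.2 mm / 4446 years ≈ 0.074 mm per year.
Specimen B: 2690 growth laminae at 2 years each span 2690 × 2 = 5380 years. B's length ≈ 0.074 × 5380 = 398.1 mm.

398.1 mm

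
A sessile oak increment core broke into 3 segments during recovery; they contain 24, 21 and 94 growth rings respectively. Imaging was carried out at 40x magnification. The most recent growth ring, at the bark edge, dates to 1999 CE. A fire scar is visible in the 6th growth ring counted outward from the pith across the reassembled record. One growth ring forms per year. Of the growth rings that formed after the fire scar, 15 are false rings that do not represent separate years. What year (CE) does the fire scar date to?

Total growth rings = 24 + 21 + 94 = 139.
The fire scar sits at growth ring 6 from the pith, so 139 − 6 = 133 growth rings formed after it.
Removing the 15 false growth rings leaves 133 − 15 = 118 true growth rings beyond the fire scar.
The growth ring at the bark edge is 1999 CE, so the fire scar dates to 1999 − 118 = 1881 CE.

1881 CE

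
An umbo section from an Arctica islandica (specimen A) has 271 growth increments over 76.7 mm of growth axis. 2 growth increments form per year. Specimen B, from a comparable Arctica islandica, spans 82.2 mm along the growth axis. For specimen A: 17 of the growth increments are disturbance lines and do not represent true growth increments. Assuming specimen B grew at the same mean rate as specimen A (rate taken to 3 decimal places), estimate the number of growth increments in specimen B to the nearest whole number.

272 growth increments

Specimen A: after corrections the count is 271 − 17 = 254 growth increments.
Specimen A: dividing by 2 growth increments per year: 254 / 2 = 127 years.
A: Mean rate = 76.7 mm / 127 years ≈ 0.604 mm/yr.
Specimen B: 82.2 mm / 0.604 mm per year = 136.09 years; at 2 growth increments per year that is 136.09 × 2 ≈ 272 growth increments.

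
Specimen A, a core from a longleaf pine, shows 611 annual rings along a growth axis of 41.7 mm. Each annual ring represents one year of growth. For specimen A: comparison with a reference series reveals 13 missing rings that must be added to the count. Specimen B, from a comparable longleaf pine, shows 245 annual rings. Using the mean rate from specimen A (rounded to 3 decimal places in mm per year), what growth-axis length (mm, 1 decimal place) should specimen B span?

Specimen A: adjusted count: 611 + 13 = 624 annual rings.
A: Extension rate ≈ 41.7 / 624 = 0.067 mm/yr.
For B, 0.067 mm/year × 245 years = 16.4 mm.

16.4 mm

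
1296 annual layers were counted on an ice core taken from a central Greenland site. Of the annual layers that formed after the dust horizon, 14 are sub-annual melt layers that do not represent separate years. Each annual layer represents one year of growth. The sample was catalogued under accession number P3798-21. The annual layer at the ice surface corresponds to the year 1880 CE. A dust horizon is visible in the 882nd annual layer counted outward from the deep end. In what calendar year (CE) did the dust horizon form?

1296 − 882 = 414 annual layers lie beyond the dust horizon toward the ice surface.
Excluding 14 false annual layers: 414 − 14 = 400.
Counting back 400 years from 1880 CE places the dust horizon in 1880 − 400 = 1480 CE.

1480 CE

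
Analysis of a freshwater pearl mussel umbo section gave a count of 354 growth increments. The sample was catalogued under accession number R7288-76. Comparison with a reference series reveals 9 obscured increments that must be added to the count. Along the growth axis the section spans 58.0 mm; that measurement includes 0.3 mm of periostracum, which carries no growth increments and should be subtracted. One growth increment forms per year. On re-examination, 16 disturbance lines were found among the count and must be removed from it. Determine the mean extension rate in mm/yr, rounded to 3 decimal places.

0.166 mm/yr

True growth increment count = 354 − 16 + 9 = 347.
The growth record spans 58.0 − 0.3 = 57.7 mm.
Mean rate = 57.7 mm / 347 years ≈ 0.166 mm/yr.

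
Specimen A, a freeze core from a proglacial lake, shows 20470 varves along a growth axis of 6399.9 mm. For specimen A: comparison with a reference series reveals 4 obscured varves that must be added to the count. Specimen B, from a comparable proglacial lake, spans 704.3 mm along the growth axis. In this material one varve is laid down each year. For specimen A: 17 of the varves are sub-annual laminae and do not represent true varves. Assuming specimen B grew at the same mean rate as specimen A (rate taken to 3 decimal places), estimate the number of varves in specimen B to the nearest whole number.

2250 varves

Specimen A: true varve count = 20470 − 17 + 4 = 20457.
A: Extension rate ≈ 6399.9 / 20457 = 0.313 mm per year.
Specimen B: 704.3 mm / 0.313 mm per year = 2250.16 years ≈ 2250 varves.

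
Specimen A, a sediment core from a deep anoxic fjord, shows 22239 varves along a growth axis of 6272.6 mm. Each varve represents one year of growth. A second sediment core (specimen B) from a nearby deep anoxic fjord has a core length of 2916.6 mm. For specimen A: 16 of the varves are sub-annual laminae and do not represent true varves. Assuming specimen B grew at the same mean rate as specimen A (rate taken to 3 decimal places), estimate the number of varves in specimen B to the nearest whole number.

10343 varves

Specimen A: adjusted count: 22239 − 16 = 22223 varves.
A: Extension rate ≈ 6272.6 / 22223 = 0.282 mm per year.
For B, 2916.6 / 0.282 = 10342.55 years ≈ 10343 varves.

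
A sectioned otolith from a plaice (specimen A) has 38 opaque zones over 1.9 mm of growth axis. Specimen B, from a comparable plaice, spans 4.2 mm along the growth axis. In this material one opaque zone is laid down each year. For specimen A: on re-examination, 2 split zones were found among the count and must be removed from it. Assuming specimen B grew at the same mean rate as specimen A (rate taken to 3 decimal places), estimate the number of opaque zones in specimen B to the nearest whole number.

79 opaque zones

Specimen A: adjusted count: 38 − 2 = 36 opaque zones.
A: 1.9 mm over 36 years gives 1.9 / 36 ≈ 0.053 mm/yr.
B spans 4.2 / 0.053 = 79.25 years ≈ 79 opaque zones.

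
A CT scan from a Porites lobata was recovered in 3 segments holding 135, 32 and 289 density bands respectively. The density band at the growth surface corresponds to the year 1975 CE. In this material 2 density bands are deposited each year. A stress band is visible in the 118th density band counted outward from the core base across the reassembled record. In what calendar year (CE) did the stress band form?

1806 CE

Total density bands = 135 + 32 + 289 = 456.
456 − 118 = 338 density bands lie beyond the stress band toward the growth surface.
338 density bands at 2 per year is 338 / 2 = 169 years.
Counting back 169 years from 1975 CE places the stress band in 1975 − 169 = 1806 CE.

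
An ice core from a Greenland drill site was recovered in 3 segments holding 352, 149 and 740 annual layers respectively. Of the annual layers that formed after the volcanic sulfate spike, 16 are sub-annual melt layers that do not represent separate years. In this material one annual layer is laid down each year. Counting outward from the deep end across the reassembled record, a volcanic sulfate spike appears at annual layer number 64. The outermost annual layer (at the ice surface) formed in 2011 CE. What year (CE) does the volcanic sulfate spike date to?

850 CE

Total annual layers = 352 + 149 + 740 = 1241.
1241 − 64 = 1177 annual layers lie beyond the volcanic sulfate spike toward the ice surface.
Removing the 16 false annual layers leaves 1177 − 16 = 1161 true annual layers beyond the volcanic sulfate spike.
The annual layer at the ice surface is 2011 CE, so the volcanic sulfate spike dates to 2011 − 1161 = 850 CE.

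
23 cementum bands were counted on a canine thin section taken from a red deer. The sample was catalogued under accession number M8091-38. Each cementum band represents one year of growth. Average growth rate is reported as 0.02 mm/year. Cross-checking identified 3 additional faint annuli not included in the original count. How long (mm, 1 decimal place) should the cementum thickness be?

0.5 mm

Correcting the raw count gives 23 + 3 = 26 true cementum bands.
Length ≈ 0.02 × 26 = 0.5 mm.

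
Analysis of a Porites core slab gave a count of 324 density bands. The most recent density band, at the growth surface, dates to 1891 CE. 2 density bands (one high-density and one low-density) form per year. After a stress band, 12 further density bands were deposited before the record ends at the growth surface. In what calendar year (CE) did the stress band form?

1885 CE

12 density bands formed after the stress band.
With 2 density bands per year, 12 / 2 = 6 years.
1891 − 6 = 1885 CE.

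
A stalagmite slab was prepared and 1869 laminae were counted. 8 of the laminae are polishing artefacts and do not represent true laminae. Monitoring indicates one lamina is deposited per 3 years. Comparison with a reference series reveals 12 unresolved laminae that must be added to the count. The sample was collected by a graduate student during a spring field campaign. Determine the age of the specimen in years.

True lamina count = 1869 − 8 + 12 = 1873.
At 3 years per lamina, 1873 × 3 = 5619 years.

5619 yr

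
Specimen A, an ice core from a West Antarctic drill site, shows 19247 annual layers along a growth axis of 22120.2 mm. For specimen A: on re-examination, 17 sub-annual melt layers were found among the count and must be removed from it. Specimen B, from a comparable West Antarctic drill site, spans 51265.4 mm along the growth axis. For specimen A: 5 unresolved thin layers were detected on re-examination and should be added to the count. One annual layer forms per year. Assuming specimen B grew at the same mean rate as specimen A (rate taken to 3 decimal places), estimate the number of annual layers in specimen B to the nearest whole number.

44579 annual layers

Specimen A: correcting the raw count gives 19247 − 17 + 5 = 19235 true annual layers.
A: Mean rate = 22120.2 mm / 19235 years ≈ 1.150 mm/year.
For B, 51265.4 / 1.150 = 44578.61 years ≈ 44579 annual layers.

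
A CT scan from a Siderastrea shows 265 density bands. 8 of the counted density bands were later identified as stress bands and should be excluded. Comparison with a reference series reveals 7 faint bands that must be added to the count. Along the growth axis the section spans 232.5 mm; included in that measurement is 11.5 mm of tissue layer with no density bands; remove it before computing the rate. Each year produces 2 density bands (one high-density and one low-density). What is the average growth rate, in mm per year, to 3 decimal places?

Adjusted count: 265 − 8 + 7 = 264 density bands.
264 density bands at 2 per year is 264 / 2 = 132 years.
Net length = 232.5 − 11.5 = 221.0 mm.
Extension rate ≈ 221.0 / 132 = 1.674 mm per year.

1.674 mm per year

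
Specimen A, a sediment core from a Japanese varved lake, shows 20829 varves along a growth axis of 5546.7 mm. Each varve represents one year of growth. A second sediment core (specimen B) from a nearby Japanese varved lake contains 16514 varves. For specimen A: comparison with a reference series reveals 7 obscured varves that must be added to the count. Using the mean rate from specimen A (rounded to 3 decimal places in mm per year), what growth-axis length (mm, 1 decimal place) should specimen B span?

Specimen A: true varve count = 20829 + 7 = 20836.
A: Extension rate ≈ 5546.7 / 20836 = 0.266 mm per year.
B's length ≈ 0.266 × 16514 = 4392.7 mm.

4392.7 mm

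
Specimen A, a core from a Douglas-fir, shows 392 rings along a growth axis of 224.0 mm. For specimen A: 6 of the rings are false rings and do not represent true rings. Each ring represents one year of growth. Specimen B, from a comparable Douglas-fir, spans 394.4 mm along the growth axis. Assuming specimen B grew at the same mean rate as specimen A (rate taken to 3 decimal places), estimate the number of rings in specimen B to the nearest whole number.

680 rings

Specimen A: after corrections the count is 392 − 6 = 386 rings.
A: Extension rate ≈ 224.0 / 386 = 0.580 mm/year.
For B, 394.4 / 0.580 = 680.00 years ≈ 680 rings.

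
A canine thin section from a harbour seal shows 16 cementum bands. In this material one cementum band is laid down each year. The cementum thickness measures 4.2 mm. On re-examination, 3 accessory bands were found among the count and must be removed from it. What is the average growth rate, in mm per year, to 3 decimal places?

Correcting the raw count gives 16 − 3 = 13 true cementum bands.
Extension rate ≈ 4.2 / 13 = 0.323 mm per year.

0.323 mm per year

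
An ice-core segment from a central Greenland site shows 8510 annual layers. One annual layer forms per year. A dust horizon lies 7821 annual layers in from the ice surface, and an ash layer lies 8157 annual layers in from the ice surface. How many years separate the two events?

336 years

8157 − 7821 = 336 annual layers lie between the two events.
That is 336 years at one annual layer per year.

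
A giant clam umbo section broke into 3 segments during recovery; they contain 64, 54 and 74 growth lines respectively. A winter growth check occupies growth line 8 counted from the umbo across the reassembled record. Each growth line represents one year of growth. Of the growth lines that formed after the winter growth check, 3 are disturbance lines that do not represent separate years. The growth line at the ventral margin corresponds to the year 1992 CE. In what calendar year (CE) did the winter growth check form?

1811 CE

Total growth lines = 64 + 54 + 74 = 192.
The winter growth check sits at growth line 8 from the umbo, so 192 − 8 = 184 growth lines formed after it.
Removing the 3 false growth lines leaves 184 − 3 = 181 true growth lines beyond the winter growth check.
Counting back 181 years from 1992 CE places the winter growth check in 1992 − 181 = 1811 CE.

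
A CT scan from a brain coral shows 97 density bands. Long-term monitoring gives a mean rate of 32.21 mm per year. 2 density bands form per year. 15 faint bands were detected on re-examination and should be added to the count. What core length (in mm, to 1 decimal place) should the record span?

Correcting the raw count gives 97 + 15 = 112 true density bands.
112 density bands at 2 per year is 112 / 2 = 56 years.
Predicted length = 32.21 mm/year × 56 years = 1803.8 mm.

1803.8 mm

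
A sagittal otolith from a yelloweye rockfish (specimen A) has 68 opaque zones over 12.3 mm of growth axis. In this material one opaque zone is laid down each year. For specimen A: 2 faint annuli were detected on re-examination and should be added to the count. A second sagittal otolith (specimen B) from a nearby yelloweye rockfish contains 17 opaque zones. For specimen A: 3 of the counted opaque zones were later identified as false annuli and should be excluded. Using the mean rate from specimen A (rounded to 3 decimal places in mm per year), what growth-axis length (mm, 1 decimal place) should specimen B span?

Specimen A: true opaque zone count = 68 − 3 + 2 = 67.
A: 12.3 mm over 67 years gives 12.3 / 67 ≈ 0.184 mm/year.
B's length ≈ 0.184 × 17 = 3.1 mm.

3.1 mm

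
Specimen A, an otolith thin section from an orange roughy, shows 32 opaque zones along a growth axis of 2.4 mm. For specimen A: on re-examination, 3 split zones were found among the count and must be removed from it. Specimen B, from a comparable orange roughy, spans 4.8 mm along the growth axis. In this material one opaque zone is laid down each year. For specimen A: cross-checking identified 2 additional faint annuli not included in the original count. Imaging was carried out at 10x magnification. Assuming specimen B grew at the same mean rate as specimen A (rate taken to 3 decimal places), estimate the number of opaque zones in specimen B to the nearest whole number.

62 opaque zones

Specimen A: adjusted count: 32 − 3 + 2 = 31 opaque zones.
A: Mean rate = 2.4 mm / 31 years ≈ 0.077 mm/yr.
Specimen B: 4.8 mm / 0.077 mm per year = 62.34 years ≈ 62 opaque zones.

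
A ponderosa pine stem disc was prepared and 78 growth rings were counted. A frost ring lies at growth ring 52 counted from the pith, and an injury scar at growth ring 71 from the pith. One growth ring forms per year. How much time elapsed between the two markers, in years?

19 years

Separation: 71 − 52 = 19 growth rings.
One growth ring per year makes the interval 19 years.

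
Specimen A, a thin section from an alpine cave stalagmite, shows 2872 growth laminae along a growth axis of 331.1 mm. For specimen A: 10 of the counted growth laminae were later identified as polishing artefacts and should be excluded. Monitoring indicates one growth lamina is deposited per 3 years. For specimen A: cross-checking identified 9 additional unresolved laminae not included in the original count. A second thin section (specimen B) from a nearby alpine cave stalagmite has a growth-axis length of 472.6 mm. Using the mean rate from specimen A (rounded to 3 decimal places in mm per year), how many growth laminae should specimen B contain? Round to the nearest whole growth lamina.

Specimen A: correcting the raw count gives 2872 − 10 + 9 = 2871 true growth laminae.
Specimen A: 2871 growth laminae at 3 years each span 2871 × 3 = 8613 years.
A: Extension rate ≈ 331.1 / 8613 = 0.038 mm/year.
Specimen B: 472.6 mm / 0.038 mm per year = 12436.84 years; at 3 years per growth lamina that is 12436.84 / 3 ≈ 4146 growth laminae.

4146 growth laminae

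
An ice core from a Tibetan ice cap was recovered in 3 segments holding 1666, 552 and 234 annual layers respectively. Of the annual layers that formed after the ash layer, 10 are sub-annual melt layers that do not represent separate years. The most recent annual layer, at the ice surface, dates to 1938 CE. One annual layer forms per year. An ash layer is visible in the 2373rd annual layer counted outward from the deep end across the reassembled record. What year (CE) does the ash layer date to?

Total annual layers = 1666 + 552 + 234 = 2452.
Between annual layer 2373 and the ice surface there are 2452 − 2373 = 79 annual layers.
Excluding 10 false annual layers: 79 − 10 = 69.
Counting back 69 years from 1938 CE places the ash layer in 1938 − 69 = 1869 CE.

1869 CE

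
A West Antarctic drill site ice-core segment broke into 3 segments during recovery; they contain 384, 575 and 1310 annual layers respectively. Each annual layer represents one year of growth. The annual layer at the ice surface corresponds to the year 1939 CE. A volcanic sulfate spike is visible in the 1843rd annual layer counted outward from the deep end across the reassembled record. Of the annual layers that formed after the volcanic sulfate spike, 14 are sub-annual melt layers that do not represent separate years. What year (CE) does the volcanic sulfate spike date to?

Total annual layers = 384 + 575 + 1310 = 2269.
2269 − 1843 = 426 annual layers lie beyond the volcanic sulfate spike toward the ice surface.
Removing the 14 false annual layers leaves 426 − 14 = 412 true annual layers beyond the volcanic sulfate spike.
The annual layer at the ice surface is 1939 CE, so the volcanic sulfate spike dates to 1939 − 412 = 1527 CE.

1527 CE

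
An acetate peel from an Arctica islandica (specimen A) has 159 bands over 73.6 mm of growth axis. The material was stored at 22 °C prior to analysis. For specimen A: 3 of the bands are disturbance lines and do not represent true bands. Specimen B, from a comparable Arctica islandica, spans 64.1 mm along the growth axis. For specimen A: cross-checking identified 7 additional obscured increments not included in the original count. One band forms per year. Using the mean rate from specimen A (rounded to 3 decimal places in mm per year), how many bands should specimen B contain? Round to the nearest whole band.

142 bands

Specimen A: adjusted count: 159 − 3 + 7 = 163 bands.
A: Mean rate = 73.6 mm / 163 years ≈ 0.452 mm/year.
B spans 64.1 / 0.452 = 141.81 years ≈ 142 bands.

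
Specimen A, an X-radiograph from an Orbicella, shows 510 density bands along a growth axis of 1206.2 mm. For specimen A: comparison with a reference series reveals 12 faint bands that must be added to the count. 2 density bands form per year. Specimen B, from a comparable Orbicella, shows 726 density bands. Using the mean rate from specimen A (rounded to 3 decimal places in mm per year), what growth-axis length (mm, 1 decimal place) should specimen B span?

1677.4 mm

Specimen A: adjusted count: 510 + 12 = 522 density bands.
Specimen A: with 2 density bands per year, 522 / 2 = 261 years.
A: Mean rate = 1206.2 mm / 261 years ≈ 4.621 mm per year.
Specimen B: dividing by 2 density bands per year: 726 / 2 = 363 years. Length of B = 4.621 × 363 = 1677.4 mm.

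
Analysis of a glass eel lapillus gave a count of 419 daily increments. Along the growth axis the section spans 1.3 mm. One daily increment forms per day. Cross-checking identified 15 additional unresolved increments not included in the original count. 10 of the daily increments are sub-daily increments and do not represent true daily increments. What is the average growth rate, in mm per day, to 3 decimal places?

Adjusted count: 419 − 10 + 15 = 424 daily increments.
Extension rate ≈ 1.3 / 424 = 0.003 mm per day.

0.003 mm per day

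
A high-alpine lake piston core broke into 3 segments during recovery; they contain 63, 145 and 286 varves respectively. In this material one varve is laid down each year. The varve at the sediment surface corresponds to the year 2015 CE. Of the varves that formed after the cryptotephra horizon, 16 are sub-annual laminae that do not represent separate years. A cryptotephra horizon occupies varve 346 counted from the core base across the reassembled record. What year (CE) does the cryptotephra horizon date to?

Total varves = 63 + 145 + 286 = 494.
494 − 346 = 148 varves lie beyond the cryptotephra horizon toward the sediment surface.
Excluding 16 false varves: 148 − 16 = 132.
The varve at the sediment surface is 2015 CE, so the cryptotephra horizon dates to 2015 − 132 = 1883 CE.

1883 CE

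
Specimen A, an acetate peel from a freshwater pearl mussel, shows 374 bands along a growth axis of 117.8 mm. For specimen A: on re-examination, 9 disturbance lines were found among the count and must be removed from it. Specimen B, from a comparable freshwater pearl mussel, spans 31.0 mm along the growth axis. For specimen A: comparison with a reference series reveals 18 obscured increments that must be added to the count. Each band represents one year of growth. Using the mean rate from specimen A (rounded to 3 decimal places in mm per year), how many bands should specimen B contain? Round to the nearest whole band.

Specimen A: adjusted count: 374 − 9 + 18 = 383 bands.
A: Mean rate = 117.8 mm / 383 years ≈ 0.308 mm/year.
B spans 31.0 / 0.308 = 100.65 years ≈ 101 bands.

101 bands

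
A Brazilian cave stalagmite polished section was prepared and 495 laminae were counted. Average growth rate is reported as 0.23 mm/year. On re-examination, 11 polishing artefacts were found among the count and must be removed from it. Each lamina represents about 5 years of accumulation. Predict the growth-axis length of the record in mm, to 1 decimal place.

556.6 mm

Adjusted count: 495 − 11 = 484 laminae.
Multiplying by 5 years per lamina: 484 × 5 = 2420 years.
Length ≈ 0.23 × 2420 = 556.6 mm.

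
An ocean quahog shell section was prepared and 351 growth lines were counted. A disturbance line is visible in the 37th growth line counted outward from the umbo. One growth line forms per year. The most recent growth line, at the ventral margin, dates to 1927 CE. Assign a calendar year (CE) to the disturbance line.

1613 CE

Between growth line 37 and the ventral margin there are 351 − 37 = 314 growth lines.
1927 − 314 = 1613 CE.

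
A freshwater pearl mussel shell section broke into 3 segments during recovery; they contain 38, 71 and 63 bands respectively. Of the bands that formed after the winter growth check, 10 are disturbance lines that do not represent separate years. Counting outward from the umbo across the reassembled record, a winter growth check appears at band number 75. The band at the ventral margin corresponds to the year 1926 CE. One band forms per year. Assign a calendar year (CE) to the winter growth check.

Total bands = 38 + 71 + 63 = 172.
The winter growth check sits at band 75 from the umbo, so 172 − 75 = 97 bands formed after it.
97 − 10 false = 87 true bands after the winter growth check.
1926 − 87 = 1839 CE.

1839 CE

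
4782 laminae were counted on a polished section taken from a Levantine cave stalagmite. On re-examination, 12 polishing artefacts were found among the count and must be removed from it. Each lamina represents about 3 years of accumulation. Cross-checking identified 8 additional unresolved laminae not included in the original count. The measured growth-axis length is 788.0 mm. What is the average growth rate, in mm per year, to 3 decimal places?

0.055 mm per year

Correcting the raw count gives 4782 − 12 + 8 = 4778 true laminae.
Multiplying by 3 years per lamina: 4778 × 3 = 14334 years.
788.0 mm over 14334 years gives 788.0 / 14334 ≈ 0.055 mm per year.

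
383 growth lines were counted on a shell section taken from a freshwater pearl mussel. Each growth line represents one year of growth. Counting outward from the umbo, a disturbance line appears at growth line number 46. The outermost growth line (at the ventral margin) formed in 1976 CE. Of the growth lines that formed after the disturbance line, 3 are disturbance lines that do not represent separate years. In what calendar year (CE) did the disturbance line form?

The disturbance line sits at growth line 46 from the umbo, so 383 − 46 = 337 growth lines formed after it.
Removing the 3 false growth lines leaves 337 − 3 = 334 true growth lines beyond the disturbance line.
Counting back 334 years from 1976 CE places the disturbance line in 1976 − 334 = 1642 CE.

1642 CE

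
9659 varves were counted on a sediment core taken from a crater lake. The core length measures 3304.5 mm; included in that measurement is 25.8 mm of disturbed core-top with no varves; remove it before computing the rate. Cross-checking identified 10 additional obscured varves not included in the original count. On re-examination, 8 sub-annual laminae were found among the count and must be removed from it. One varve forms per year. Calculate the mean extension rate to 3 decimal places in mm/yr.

Correcting the raw count gives 9659 − 8 + 10 = 9661 true varves.
Removing the 25.8 mm offcut leaves 3304.5 − 25.8 = 3278.7 mm.
Mean rate = 3278.7 mm / 9661 years ≈ 0.339 mm/yr.

0.339 mm/yr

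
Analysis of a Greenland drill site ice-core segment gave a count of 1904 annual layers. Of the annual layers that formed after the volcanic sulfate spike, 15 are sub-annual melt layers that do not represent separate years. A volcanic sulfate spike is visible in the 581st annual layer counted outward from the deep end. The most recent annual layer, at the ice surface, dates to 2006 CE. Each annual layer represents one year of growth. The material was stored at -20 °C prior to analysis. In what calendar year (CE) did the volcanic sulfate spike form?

698 CE

The volcanic sulfate spike sits at annual layer 581 from the deep end, so 1904 − 581 = 1323 annual layers formed after it.
Removing the 15 false annual layers leaves 1323 − 15 = 1308 true annual layers beyond the volcanic sulfate spike.
2006 − 1308 = 698 CE.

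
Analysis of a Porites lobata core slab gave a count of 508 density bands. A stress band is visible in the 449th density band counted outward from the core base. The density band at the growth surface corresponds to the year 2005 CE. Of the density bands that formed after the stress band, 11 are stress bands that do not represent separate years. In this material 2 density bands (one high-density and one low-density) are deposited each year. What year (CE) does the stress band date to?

The stress band sits at density band 449 from the core base, so 508 − 449 = 59 density bands formed after it.
59 − 11 false = 48 true density bands after the stress band.
With 2 density bands per year, 48 / 2 = 24 years.
Counting back 24 years from 2005 CE places the stress band in 2005 − 24 = 1981 CE.

1981 CE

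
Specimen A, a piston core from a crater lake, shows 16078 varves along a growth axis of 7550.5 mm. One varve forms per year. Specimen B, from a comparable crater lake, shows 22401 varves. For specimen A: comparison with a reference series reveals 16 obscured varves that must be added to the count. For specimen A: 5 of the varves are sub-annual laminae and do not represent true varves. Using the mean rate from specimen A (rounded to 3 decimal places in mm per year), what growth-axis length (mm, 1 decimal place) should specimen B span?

10506.1 mm

Specimen A: after corrections the count is 16078 − 5 + 16 = 16089 varves.
A: 7550.5 mm over 16089 years gives 7550.5 / 16089 ≈ 0.469 mm per year.
For B, 0.469 mm/year × 22401 years = 10506.1 mm.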